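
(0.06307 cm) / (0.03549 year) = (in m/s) 5.635e-10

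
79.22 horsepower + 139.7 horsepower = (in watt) 1.632e+05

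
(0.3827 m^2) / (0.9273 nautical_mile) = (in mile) 1.385e-07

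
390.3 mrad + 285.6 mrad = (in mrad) 675.9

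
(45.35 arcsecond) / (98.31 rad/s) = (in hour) 6.212e-10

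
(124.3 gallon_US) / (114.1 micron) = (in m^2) 4124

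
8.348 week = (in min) 8.415e+04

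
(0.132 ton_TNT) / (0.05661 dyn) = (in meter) 9.756e+14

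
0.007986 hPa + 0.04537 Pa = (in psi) 0.0001224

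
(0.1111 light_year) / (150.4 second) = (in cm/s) 6.989e+14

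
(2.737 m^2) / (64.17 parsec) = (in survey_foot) 4.535e-18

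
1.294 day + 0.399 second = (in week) 0.1849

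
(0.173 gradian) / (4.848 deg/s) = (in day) 3.717e-07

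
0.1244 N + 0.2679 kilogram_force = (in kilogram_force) 0.2806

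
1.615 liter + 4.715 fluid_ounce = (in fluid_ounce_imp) 61.75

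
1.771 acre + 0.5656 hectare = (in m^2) 1.282e+04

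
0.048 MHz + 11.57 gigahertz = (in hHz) 1.157e+08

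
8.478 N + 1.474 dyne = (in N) 8.478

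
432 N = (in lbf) 97.12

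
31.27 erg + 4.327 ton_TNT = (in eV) 1.13e+29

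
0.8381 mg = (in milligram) 0.8381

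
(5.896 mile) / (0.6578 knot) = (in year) 0.0008891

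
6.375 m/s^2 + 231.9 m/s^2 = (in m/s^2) 238.3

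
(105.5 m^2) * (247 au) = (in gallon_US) 1.03e+18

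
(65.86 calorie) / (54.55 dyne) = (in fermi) 5.051e+20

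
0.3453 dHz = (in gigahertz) 3.453e-11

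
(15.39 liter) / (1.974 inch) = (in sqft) 3.304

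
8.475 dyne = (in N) 8.475e-05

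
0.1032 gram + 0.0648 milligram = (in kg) 0.0001033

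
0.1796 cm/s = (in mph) 0.004018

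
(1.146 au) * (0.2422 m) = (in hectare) 4.152e+06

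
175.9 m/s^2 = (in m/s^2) 175.9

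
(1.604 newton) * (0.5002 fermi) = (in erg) 8.023e-09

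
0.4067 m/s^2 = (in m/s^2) 0.4067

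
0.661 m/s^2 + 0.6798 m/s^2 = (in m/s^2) 1.341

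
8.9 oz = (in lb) 0.5563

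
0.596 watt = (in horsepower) 0.0007992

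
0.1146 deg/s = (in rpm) 0.0191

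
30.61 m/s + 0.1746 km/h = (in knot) 59.6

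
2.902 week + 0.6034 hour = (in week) 2.906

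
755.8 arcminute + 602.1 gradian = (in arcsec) 1.996e+06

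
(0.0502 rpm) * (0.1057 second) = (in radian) 0.0005557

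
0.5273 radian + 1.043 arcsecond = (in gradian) 33.57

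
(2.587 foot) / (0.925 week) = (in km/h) 5.074e-06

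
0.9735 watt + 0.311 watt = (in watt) 1.284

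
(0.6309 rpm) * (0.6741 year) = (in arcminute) 4.828e+09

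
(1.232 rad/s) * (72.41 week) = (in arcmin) 1.855e+11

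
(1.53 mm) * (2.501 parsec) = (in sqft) 1.271e+15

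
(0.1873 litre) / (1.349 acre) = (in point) 9.725e-05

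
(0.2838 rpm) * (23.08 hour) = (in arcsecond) 5.093e+08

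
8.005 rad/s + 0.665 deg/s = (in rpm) 76.55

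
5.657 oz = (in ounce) 5.657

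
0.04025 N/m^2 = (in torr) 0.0003019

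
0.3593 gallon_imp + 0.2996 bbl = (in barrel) 0.3099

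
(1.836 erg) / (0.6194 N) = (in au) 1.981e-18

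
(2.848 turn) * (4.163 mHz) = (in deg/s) 4.268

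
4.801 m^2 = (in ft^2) 51.68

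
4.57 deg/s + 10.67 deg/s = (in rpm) 2.54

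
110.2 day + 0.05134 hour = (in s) 9.521e+06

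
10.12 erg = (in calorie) 2.419e-07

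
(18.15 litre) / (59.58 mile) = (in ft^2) 2.037e-06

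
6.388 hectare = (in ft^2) 6.876e+05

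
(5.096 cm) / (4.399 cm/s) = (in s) 1.158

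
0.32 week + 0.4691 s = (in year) 0.006137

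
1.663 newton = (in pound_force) 0.3739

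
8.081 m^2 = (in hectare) 0.0008081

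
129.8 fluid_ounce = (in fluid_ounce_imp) 135.1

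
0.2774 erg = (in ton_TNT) 6.63e-18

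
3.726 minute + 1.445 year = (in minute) 7.595e+05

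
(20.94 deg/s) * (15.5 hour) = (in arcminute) 7.011e+07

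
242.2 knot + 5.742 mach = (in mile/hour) 4652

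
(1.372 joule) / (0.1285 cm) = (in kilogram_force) 108.9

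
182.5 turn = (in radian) 1147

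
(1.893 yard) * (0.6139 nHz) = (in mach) 3.121e-12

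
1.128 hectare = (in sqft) 1.214e+05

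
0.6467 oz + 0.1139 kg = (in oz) 4.664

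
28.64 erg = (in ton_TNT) 6.845e-16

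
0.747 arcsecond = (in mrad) 0.003622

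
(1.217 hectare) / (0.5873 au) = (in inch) 5.453e-06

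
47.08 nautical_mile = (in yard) 9.535e+04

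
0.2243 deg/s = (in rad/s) 0.003915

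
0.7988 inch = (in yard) 0.02219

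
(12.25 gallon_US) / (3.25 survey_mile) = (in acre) 2.191e-09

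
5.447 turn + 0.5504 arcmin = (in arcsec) 7.059e+06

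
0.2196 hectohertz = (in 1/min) 1318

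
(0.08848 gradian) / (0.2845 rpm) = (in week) 7.713e-08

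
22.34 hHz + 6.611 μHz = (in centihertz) 2.234e+05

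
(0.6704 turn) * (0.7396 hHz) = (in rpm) 2975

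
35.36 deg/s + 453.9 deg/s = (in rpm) 81.54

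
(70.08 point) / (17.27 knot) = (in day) 3.221e-08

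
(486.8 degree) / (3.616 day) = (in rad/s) 2.719e-05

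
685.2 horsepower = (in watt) 5.11e+05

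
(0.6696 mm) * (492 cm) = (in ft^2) 0.03546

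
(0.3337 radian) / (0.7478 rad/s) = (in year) 1.415e-08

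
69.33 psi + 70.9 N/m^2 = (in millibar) 4781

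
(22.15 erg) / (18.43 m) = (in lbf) 2.702e-08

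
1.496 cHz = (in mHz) 14.96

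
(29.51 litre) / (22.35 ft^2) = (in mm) 14.21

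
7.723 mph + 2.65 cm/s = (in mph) 7.782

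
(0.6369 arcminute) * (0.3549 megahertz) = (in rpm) 627.9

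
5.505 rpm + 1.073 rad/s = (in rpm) 15.75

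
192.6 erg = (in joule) 1.926e-05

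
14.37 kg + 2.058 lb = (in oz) 539.8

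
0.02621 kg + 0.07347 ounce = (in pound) 0.06238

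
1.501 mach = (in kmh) 1840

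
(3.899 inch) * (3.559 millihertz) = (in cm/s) 0.03525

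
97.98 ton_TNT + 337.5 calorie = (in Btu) 3.886e+08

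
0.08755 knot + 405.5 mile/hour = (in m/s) 181.3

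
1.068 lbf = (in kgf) 0.4844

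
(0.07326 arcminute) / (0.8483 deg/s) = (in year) 4.564e-11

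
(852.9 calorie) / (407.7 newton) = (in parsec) 2.837e-16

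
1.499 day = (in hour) 35.98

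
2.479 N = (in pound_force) 0.5573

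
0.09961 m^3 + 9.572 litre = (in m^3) 0.1092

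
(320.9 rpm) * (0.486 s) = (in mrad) 1.633e+04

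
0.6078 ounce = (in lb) 0.03799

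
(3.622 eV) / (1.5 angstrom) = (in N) 3.869e-09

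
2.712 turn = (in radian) 17.04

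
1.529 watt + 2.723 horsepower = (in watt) 2032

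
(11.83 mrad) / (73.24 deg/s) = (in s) 0.009255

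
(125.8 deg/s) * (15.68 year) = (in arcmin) 3.732e+12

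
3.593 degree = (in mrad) 62.71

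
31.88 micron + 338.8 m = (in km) 0.3388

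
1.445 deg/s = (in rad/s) 0.02522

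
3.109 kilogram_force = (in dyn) 3.049e+06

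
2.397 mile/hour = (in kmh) 3.858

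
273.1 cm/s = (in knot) 5.309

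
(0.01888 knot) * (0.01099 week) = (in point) 1.83e+05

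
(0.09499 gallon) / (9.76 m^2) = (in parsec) 1.194e-21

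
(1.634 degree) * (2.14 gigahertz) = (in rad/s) 6.103e+07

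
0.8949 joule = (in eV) 5.586e+18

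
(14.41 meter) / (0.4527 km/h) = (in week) 0.0001895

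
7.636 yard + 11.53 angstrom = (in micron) 6.982e+06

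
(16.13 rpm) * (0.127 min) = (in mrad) 1.287e+04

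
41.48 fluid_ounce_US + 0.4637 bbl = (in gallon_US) 19.8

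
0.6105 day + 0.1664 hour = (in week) 0.0882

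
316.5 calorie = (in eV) 8.265e+21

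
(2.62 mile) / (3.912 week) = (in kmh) 0.006416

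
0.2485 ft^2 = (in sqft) 0.2485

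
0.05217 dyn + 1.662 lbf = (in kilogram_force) 0.7539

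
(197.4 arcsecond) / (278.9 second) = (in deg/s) 0.0001966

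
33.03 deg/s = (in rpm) 5.505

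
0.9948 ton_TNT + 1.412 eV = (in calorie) 9.948e+08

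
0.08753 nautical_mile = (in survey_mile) 0.1007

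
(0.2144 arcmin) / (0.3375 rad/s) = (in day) 2.139e-09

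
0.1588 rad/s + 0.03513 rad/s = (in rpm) 1.852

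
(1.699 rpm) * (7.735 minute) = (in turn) 13.14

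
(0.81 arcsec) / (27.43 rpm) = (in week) 2.26e-12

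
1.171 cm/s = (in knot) 0.02276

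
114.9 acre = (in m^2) 4.65e+05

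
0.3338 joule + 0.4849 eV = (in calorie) 0.07978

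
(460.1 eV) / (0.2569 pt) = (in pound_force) 1.829e-13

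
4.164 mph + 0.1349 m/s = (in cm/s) 199.6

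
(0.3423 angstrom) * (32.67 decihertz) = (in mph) 2.502e-10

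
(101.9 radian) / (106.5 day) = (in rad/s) 1.107e-05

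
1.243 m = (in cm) 124.3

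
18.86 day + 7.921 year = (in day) 2910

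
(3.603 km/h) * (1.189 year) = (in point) 1.064e+11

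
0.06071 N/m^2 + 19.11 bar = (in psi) 277.2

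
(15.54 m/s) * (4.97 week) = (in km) 4.671e+04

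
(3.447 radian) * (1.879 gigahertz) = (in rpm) 6.185e+10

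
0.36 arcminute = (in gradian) 0.006667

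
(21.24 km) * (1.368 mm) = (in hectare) 0.002906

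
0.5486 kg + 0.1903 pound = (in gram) 634.9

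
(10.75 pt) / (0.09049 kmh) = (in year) 4.784e-09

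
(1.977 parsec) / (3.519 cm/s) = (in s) 1.734e+18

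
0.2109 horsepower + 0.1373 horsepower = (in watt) 259.7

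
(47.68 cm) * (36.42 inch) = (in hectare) 4.411e-05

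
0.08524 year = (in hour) 746.7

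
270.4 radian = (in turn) 43.04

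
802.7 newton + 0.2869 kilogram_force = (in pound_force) 181.1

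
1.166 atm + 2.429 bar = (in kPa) 361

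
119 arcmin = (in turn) 0.005509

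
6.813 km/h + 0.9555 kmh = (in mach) 0.006337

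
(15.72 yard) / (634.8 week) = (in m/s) 3.744e-08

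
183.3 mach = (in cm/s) 6.241e+06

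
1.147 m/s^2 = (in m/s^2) 1.147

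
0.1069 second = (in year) 3.39e-09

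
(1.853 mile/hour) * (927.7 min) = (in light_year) 4.874e-12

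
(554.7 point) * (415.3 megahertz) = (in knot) 1.58e+08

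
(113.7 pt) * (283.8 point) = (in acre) 9.923e-07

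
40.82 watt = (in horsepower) 0.05474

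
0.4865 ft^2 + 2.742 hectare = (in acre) 6.776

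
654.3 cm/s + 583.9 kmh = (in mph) 377.5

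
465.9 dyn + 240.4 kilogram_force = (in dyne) 2.358e+08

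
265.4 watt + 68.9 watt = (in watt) 334.3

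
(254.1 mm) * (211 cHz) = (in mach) 0.001575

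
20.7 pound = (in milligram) 9.389e+06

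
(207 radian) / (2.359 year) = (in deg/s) 0.0001594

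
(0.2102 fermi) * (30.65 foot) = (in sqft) 2.114e-14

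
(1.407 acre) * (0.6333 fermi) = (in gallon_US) 9.526e-10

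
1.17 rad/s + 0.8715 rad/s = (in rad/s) 2.042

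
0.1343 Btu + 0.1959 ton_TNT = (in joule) 8.196e+08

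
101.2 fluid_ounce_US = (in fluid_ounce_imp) 105.3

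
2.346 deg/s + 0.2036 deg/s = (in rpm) 0.4249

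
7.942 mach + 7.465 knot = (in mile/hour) 6058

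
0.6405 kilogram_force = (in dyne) 6.281e+05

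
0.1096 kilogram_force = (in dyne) 1.075e+05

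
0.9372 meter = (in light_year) 9.906e-17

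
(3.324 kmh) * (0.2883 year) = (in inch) 3.305e+08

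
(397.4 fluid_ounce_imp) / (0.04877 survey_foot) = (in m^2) 0.7596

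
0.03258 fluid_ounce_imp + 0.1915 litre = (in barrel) 0.00121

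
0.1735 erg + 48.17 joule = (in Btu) 0.04566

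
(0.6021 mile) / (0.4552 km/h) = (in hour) 2.129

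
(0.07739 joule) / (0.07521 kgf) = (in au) 7.014e-13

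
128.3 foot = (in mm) 3.911e+04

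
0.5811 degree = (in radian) 0.01014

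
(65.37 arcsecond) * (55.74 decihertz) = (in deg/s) 0.1012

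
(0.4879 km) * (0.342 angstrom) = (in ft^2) 1.796e-07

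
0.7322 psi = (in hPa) 50.48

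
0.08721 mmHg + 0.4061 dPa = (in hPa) 0.1167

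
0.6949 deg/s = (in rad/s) 0.01213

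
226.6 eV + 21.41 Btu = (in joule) 2.259e+04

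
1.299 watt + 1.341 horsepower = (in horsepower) 1.343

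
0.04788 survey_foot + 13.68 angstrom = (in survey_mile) 9.068e-06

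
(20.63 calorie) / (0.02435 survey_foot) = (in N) 1.163e+04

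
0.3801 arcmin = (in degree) 0.006335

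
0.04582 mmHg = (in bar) 6.109e-05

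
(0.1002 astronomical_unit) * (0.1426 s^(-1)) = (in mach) 6.278e+06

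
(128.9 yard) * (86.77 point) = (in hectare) 0.0003608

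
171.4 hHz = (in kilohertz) 17.14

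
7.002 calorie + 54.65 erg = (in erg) 2.93e+08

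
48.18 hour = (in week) 0.2868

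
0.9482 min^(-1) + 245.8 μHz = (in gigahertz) 1.605e-11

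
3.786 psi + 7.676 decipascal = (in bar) 0.261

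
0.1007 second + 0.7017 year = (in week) 36.59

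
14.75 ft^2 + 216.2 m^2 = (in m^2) 217.6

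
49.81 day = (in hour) 1195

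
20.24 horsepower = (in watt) 1.509e+04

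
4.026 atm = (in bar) 4.079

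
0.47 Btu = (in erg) 4.959e+09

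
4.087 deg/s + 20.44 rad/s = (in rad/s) 20.51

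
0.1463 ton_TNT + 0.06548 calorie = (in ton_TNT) 0.1463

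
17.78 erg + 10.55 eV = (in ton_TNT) 4.25e-16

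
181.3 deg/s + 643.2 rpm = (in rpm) 673.4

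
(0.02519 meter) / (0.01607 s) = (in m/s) 1.568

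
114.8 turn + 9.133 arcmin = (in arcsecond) 1.488e+08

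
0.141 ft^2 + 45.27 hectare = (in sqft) 4.873e+06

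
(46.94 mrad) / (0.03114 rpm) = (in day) 0.0001666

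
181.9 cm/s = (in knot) 3.536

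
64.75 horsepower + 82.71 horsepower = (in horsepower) 147.5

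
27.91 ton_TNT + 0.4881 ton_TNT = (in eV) 7.416e+29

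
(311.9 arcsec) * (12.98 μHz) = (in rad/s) 1.963e-08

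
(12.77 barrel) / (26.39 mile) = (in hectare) 4.78e-09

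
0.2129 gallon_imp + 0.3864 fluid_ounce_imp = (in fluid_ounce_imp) 34.45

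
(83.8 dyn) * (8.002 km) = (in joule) 6.706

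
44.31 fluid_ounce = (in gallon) 0.3462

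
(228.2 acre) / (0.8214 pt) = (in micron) 3.187e+15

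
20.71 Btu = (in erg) 2.185e+11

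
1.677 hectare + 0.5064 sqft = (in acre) 4.144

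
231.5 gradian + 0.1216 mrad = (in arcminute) 1.25e+04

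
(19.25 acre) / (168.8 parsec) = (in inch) 5.888e-13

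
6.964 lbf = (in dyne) 3.098e+06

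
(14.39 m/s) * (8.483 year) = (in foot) 1.263e+10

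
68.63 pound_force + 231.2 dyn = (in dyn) 3.053e+07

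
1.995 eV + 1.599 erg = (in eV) 9.98e+11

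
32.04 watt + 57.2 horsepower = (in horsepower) 57.24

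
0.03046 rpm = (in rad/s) 0.00319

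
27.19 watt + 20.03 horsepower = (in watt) 1.496e+04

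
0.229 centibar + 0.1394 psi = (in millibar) 11.9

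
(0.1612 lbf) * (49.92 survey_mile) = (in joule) 5.761e+04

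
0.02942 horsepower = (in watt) 21.94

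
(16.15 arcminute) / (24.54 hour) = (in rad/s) 5.318e-08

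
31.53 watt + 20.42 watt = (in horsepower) 0.06967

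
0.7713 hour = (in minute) 46.28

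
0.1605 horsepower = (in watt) 119.7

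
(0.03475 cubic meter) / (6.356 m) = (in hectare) 5.467e-07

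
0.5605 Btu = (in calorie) 141.3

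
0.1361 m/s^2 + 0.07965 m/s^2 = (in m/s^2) 0.2157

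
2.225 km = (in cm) 2.225e+05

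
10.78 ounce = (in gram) 305.6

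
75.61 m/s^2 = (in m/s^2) 75.61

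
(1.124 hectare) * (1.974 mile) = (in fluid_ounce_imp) 1.257e+12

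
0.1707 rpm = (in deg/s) 1.024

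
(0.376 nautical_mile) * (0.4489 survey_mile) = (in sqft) 5.415e+06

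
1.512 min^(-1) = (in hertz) 0.0252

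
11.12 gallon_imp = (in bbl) 0.318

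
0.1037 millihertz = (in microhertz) 103.7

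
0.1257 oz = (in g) 3.564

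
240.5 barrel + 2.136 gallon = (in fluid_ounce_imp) 1.346e+06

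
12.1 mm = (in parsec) 3.921e-19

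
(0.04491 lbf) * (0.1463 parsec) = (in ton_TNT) 2.155e+05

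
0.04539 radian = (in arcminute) 156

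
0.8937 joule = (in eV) 5.578e+18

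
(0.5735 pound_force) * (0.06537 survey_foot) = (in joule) 0.05083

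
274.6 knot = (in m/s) 141.3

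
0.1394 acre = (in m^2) 564.1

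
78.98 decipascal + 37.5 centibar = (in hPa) 375.1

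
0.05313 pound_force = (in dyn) 2.363e+04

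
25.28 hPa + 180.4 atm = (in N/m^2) 1.828e+07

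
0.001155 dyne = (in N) 1.155e-08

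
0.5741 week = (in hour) 96.45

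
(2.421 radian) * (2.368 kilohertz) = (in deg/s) 3.285e+05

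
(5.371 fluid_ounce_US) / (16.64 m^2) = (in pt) 0.02706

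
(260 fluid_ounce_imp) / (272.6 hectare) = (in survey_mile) 1.684e-12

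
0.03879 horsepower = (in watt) 28.93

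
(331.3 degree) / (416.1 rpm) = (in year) 4.208e-09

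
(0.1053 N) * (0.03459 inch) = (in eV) 5.774e+14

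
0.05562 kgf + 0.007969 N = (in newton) 0.5534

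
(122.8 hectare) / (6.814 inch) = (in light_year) 7.5e-10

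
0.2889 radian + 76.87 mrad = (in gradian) 23.29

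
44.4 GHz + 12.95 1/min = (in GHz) 44.4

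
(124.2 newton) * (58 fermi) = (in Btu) 6.828e-15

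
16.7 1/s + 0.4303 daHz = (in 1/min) 1260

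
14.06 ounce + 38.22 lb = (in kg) 17.73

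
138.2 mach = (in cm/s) 4.706e+06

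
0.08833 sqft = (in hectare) 8.206e-07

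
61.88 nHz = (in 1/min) 3.713e-06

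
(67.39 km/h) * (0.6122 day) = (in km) 990.1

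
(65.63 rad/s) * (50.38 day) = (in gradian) 1.819e+10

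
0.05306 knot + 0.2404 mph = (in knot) 0.262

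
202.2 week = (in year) 3.878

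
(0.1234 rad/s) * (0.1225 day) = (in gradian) 8.315e+04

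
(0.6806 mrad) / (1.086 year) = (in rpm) 1.898e-10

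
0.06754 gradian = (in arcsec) 218.8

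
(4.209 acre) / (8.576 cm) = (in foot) 6.516e+05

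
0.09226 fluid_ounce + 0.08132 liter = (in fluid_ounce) 2.842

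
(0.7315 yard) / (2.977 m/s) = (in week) 3.715e-07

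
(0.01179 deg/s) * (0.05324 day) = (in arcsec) 1.952e+05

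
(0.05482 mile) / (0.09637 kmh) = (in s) 3296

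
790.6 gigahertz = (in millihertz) 7.906e+14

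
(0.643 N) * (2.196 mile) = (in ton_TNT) 5.431e-07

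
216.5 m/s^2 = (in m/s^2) 216.5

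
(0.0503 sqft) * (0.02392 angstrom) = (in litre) 1.118e-11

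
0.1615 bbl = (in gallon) 6.783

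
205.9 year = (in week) 1.074e+04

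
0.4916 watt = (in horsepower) 0.0006592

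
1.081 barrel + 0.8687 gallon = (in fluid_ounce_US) 5923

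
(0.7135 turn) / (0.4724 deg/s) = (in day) 0.006293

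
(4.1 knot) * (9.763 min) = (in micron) 1.236e+09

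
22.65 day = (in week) 3.236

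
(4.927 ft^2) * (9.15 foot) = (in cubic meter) 1.277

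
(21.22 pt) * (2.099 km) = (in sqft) 169.1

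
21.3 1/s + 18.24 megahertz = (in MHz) 18.24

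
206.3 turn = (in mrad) 1.296e+06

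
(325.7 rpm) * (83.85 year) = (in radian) 9.019e+10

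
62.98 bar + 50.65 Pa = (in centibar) 6298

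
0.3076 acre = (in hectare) 0.1245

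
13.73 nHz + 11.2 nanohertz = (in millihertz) 2.493e-05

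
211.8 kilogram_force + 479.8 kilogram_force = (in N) 6782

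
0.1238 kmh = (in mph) 0.07693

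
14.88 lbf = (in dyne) 6.619e+06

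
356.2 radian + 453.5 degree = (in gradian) 2.318e+04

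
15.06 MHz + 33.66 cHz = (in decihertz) 1.506e+08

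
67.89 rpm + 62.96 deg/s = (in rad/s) 8.208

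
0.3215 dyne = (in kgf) 3.278e-07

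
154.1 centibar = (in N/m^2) 1.541e+05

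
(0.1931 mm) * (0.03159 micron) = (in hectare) 6.1e-16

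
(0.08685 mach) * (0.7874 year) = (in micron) 7.343e+14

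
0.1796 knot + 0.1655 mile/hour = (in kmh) 0.599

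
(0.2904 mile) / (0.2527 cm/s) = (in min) 3082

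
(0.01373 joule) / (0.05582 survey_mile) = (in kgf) 1.559e-05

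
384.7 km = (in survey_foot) 1.262e+06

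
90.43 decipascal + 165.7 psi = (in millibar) 1.142e+04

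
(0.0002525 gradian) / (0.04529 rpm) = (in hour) 2.323e-07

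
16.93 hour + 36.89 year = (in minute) 1.939e+07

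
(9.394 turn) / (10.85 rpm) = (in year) 1.647e-06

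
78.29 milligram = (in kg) 7.829e-05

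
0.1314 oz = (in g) 3.725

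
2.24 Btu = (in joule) 2363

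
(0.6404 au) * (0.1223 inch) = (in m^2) 2.976e+08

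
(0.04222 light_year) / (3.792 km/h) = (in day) 4.389e+09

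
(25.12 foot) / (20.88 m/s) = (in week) 6.063e-07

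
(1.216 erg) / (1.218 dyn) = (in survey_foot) 0.03275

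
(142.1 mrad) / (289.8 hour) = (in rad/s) 1.362e-07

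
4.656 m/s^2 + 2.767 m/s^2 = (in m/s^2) 7.423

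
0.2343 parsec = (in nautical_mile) 3.904e+12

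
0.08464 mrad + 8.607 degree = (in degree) 8.612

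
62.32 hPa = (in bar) 0.06232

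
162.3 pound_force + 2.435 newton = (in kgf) 73.87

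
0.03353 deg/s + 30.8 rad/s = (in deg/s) 1765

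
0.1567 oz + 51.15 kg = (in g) 5.115e+04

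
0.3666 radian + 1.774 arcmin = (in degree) 21.03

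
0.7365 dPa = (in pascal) 0.07365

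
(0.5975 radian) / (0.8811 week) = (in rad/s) 1.121e-06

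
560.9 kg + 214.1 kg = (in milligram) 7.75e+08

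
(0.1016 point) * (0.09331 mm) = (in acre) 8.264e-13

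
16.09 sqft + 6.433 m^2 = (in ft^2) 85.33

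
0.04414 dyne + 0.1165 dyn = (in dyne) 0.1606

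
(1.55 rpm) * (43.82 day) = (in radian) 6.145e+05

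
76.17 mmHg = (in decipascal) 1.016e+05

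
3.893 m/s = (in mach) 0.01143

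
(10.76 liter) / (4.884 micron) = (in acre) 0.5444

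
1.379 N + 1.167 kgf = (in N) 12.82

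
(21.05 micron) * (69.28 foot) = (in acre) 1.098e-07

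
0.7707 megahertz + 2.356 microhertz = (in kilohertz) 770.7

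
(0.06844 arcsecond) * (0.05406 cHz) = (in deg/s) 1.028e-08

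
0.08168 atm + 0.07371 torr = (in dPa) 8.286e+04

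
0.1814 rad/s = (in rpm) 1.732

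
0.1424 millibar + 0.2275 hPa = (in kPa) 0.03699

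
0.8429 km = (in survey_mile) 0.5238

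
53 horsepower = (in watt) 3.952e+04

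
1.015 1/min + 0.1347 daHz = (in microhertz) 1.364e+06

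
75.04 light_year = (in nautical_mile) 3.833e+14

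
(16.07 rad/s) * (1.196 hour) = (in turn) 1.101e+04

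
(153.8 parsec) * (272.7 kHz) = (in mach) 3.801e+21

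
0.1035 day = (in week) 0.01479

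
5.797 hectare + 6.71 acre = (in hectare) 8.512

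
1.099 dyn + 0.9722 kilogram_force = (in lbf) 2.143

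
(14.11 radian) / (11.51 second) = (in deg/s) 70.24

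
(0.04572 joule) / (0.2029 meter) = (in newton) 0.2253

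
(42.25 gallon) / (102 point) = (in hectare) 0.0004445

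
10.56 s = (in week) 1.746e-05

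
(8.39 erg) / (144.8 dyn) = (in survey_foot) 0.001901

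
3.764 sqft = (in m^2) 0.3497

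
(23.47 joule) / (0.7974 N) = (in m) 29.43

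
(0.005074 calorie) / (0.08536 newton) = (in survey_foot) 0.816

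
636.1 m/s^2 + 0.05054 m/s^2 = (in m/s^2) 636.2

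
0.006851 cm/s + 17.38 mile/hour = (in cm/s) 777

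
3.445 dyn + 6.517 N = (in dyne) 6.517e+05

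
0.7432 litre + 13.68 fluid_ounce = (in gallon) 0.3032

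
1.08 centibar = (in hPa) 10.8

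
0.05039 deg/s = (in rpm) 0.008398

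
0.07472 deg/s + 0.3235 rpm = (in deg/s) 2.016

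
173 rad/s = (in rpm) 1652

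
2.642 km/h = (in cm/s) 73.39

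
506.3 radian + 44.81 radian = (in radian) 551.1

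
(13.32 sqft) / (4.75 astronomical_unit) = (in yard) 1.904e-12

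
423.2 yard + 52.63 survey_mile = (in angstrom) 8.509e+14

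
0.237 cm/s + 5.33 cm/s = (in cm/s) 5.567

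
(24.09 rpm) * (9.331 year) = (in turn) 1.181e+08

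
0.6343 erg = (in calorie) 1.516e-08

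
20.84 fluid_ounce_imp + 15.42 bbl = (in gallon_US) 647.8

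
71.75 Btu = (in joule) 7.57e+04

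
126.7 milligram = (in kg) 0.0001267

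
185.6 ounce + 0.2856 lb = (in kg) 5.391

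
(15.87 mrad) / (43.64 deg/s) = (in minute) 0.0003473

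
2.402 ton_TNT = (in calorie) 2.402e+09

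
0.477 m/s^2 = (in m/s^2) 0.477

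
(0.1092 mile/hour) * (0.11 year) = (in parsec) 5.488e-12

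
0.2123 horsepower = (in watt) 158.3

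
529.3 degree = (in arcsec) 1.905e+06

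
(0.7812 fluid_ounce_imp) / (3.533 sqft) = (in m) 6.762e-05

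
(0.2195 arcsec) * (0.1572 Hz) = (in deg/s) 9.585e-06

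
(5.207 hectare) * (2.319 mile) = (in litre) 1.943e+11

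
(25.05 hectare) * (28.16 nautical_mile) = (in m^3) 1.306e+10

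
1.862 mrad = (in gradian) 0.1185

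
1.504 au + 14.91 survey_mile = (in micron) 2.25e+17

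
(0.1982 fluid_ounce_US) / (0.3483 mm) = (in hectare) 1.683e-06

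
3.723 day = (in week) 0.5319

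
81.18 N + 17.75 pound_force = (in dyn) 1.601e+07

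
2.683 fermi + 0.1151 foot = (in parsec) 1.137e-18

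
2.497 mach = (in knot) 1653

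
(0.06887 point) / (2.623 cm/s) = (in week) 1.532e-09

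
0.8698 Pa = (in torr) 0.006524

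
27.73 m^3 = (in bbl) 174.4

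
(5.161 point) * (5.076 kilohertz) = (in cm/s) 924.2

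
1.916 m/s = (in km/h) 6.898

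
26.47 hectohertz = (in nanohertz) 2.647e+12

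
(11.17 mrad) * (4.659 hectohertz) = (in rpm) 49.7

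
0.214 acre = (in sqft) 9322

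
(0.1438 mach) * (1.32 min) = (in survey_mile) 2.41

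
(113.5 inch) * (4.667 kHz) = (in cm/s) 1.345e+06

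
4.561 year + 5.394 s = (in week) 237.8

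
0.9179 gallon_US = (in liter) 3.475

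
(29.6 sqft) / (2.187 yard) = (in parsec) 4.456e-17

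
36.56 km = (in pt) 1.036e+08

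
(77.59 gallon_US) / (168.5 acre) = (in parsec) 1.396e-23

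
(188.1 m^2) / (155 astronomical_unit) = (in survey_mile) 5.041e-15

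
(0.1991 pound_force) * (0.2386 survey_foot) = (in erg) 6.441e+05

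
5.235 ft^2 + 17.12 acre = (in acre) 17.12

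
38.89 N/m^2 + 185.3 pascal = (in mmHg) 1.682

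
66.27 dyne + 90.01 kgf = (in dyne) 8.827e+07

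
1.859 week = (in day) 13.01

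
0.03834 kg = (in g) 38.34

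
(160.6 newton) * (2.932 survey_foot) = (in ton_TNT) 3.43e-08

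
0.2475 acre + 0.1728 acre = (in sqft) 1.831e+04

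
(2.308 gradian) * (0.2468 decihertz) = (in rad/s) 0.0008947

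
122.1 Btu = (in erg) 1.288e+12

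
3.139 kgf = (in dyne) 3.078e+06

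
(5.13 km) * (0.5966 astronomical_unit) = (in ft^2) 4.928e+15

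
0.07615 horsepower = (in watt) 56.79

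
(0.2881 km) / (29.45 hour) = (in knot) 0.005282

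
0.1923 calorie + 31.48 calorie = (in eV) 8.271e+20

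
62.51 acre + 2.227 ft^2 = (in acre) 62.51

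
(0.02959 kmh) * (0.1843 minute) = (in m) 0.09089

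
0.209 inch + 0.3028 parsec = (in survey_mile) 5.806e+12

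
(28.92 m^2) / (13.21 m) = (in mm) 2189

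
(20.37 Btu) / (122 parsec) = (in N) 5.709e-15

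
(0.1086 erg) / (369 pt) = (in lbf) 1.875e-08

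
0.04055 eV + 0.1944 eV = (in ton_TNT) 8.997e-30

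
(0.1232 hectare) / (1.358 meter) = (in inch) 3.572e+04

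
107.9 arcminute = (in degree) 1.798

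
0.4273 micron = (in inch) 1.682e-05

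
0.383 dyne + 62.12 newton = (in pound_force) 13.97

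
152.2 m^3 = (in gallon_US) 4.021e+04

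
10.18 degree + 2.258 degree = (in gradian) 13.82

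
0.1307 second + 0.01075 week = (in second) 6502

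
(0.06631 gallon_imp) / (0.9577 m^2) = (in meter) 0.0003148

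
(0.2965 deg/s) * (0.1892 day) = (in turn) 13.46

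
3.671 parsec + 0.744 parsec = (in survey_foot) 4.47e+17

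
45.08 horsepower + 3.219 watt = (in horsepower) 45.08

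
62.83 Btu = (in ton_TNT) 1.584e-05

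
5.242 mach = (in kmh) 6426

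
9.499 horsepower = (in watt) 7083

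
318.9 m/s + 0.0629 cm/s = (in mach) 0.9366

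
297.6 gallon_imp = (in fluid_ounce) 4.575e+04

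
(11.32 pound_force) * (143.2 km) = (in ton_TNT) 0.001723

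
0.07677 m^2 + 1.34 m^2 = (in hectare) 0.0001417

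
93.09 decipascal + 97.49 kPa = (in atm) 0.9622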